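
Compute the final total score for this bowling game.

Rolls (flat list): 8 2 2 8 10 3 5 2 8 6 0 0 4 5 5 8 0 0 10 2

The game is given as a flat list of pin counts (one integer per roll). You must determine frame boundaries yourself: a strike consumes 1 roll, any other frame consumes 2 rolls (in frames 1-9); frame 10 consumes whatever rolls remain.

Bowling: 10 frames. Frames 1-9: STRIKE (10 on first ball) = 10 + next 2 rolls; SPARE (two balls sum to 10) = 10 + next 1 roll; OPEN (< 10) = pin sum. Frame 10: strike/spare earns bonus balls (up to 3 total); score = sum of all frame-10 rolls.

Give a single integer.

Answer: 122

Derivation:
Frame 1: SPARE (8+2=10). 10 + next roll (2) = 12. Cumulative: 12
Frame 2: SPARE (2+8=10). 10 + next roll (10) = 20. Cumulative: 32
Frame 3: STRIKE. 10 + next two rolls (3+5) = 18. Cumulative: 50
Frame 4: OPEN (3+5=8). Cumulative: 58
Frame 5: SPARE (2+8=10). 10 + next roll (6) = 16. Cumulative: 74
Frame 6: OPEN (6+0=6). Cumulative: 80
Frame 7: OPEN (0+4=4). Cumulative: 84
Frame 8: SPARE (5+5=10). 10 + next roll (8) = 18. Cumulative: 102
Frame 9: OPEN (8+0=8). Cumulative: 110
Frame 10: SPARE. Sum of all frame-10 rolls (0+10+2) = 12. Cumulative: 122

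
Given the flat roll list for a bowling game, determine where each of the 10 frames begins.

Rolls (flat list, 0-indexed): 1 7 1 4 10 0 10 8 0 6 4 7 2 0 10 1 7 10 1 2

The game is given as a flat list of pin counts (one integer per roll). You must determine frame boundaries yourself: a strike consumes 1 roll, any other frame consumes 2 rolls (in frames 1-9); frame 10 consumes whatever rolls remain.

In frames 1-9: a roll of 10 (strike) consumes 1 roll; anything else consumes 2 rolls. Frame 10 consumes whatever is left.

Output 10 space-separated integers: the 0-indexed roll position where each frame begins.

Frame 1 starts at roll index 0: rolls=1,7 (sum=8), consumes 2 rolls
Frame 2 starts at roll index 2: rolls=1,4 (sum=5), consumes 2 rolls
Frame 3 starts at roll index 4: roll=10 (strike), consumes 1 roll
Frame 4 starts at roll index 5: rolls=0,10 (sum=10), consumes 2 rolls
Frame 5 starts at roll index 7: rolls=8,0 (sum=8), consumes 2 rolls
Frame 6 starts at roll index 9: rolls=6,4 (sum=10), consumes 2 rolls
Frame 7 starts at roll index 11: rolls=7,2 (sum=9), consumes 2 rolls
Frame 8 starts at roll index 13: rolls=0,10 (sum=10), consumes 2 rolls
Frame 9 starts at roll index 15: rolls=1,7 (sum=8), consumes 2 rolls
Frame 10 starts at roll index 17: 3 remaining rolls

Answer: 0 2 4 5 7 9 11 13 15 17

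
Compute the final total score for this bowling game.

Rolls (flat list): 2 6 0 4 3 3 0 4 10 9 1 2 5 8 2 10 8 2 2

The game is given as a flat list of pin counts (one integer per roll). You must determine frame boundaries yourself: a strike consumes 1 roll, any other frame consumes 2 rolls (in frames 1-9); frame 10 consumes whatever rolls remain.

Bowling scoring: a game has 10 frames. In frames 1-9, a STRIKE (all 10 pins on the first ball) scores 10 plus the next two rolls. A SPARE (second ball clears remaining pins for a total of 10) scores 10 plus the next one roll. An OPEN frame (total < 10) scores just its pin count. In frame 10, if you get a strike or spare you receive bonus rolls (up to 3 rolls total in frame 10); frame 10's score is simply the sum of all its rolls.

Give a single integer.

Frame 1: OPEN (2+6=8). Cumulative: 8
Frame 2: OPEN (0+4=4). Cumulative: 12
Frame 3: OPEN (3+3=6). Cumulative: 18
Frame 4: OPEN (0+4=4). Cumulative: 22
Frame 5: STRIKE. 10 + next two rolls (9+1) = 20. Cumulative: 42
Frame 6: SPARE (9+1=10). 10 + next roll (2) = 12. Cumulative: 54
Frame 7: OPEN (2+5=7). Cumulative: 61
Frame 8: SPARE (8+2=10). 10 + next roll (10) = 20. Cumulative: 81
Frame 9: STRIKE. 10 + next two rolls (8+2) = 20. Cumulative: 101
Frame 10: SPARE. Sum of all frame-10 rolls (8+2+2) = 12. Cumulative: 113

Answer: 113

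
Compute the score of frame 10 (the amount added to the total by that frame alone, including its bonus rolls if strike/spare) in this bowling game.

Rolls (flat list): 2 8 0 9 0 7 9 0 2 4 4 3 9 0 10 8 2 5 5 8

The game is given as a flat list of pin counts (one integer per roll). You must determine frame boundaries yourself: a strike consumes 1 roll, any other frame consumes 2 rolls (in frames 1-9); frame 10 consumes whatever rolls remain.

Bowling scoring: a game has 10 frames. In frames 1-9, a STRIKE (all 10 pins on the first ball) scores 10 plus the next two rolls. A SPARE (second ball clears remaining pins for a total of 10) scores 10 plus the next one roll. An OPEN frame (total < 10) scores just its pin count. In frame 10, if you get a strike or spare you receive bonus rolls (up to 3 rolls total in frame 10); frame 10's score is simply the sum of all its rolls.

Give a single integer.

Frame 1: SPARE (2+8=10). 10 + next roll (0) = 10. Cumulative: 10
Frame 2: OPEN (0+9=9). Cumulative: 19
Frame 3: OPEN (0+7=7). Cumulative: 26
Frame 4: OPEN (9+0=9). Cumulative: 35
Frame 5: OPEN (2+4=6). Cumulative: 41
Frame 6: OPEN (4+3=7). Cumulative: 48
Frame 7: OPEN (9+0=9). Cumulative: 57
Frame 8: STRIKE. 10 + next two rolls (8+2) = 20. Cumulative: 77
Frame 9: SPARE (8+2=10). 10 + next roll (5) = 15. Cumulative: 92
Frame 10: SPARE. Sum of all frame-10 rolls (5+5+8) = 18. Cumulative: 110

Answer: 18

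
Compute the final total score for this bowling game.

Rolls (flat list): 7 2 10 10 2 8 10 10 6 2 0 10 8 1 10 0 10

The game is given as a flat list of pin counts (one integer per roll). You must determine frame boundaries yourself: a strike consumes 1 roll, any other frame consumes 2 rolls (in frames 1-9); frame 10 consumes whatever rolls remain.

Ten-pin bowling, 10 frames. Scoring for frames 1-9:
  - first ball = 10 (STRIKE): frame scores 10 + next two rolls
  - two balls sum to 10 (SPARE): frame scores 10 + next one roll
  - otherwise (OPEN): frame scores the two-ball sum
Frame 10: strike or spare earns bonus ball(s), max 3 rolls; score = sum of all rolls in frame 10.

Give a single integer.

Frame 1: OPEN (7+2=9). Cumulative: 9
Frame 2: STRIKE. 10 + next two rolls (10+2) = 22. Cumulative: 31
Frame 3: STRIKE. 10 + next two rolls (2+8) = 20. Cumulative: 51
Frame 4: SPARE (2+8=10). 10 + next roll (10) = 20. Cumulative: 71
Frame 5: STRIKE. 10 + next two rolls (10+6) = 26. Cumulative: 97
Frame 6: STRIKE. 10 + next two rolls (6+2) = 18. Cumulative: 115
Frame 7: OPEN (6+2=8). Cumulative: 123
Frame 8: SPARE (0+10=10). 10 + next roll (8) = 18. Cumulative: 141
Frame 9: OPEN (8+1=9). Cumulative: 150
Frame 10: STRIKE. Sum of all frame-10 rolls (10+0+10) = 20. Cumulative: 170

Answer: 170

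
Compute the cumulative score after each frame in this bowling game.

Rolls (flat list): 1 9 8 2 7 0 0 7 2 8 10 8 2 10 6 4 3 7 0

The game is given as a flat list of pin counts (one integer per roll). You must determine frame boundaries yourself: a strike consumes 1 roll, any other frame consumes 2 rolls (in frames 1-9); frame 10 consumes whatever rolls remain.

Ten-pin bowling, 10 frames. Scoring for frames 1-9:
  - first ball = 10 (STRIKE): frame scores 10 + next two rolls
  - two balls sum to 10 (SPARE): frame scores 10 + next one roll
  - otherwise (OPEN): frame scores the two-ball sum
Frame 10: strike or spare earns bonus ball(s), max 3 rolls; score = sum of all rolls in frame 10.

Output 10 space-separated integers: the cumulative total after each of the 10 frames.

Answer: 18 35 42 49 69 89 109 129 142 152

Derivation:
Frame 1: SPARE (1+9=10). 10 + next roll (8) = 18. Cumulative: 18
Frame 2: SPARE (8+2=10). 10 + next roll (7) = 17. Cumulative: 35
Frame 3: OPEN (7+0=7). Cumulative: 42
Frame 4: OPEN (0+7=7). Cumulative: 49
Frame 5: SPARE (2+8=10). 10 + next roll (10) = 20. Cumulative: 69
Frame 6: STRIKE. 10 + next two rolls (8+2) = 20. Cumulative: 89
Frame 7: SPARE (8+2=10). 10 + next roll (10) = 20. Cumulative: 109
Frame 8: STRIKE. 10 + next two rolls (6+4) = 20. Cumulative: 129
Frame 9: SPARE (6+4=10). 10 + next roll (3) = 13. Cumulative: 142
Frame 10: SPARE. Sum of all frame-10 rolls (3+7+0) = 10. Cumulative: 152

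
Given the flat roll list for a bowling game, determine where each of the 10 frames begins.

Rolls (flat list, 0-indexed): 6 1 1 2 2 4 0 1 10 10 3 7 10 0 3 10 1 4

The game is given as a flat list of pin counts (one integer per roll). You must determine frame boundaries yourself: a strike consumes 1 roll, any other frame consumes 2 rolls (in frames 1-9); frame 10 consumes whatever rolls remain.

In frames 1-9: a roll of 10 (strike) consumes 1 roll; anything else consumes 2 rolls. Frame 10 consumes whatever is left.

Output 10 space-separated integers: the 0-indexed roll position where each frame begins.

Frame 1 starts at roll index 0: rolls=6,1 (sum=7), consumes 2 rolls
Frame 2 starts at roll index 2: rolls=1,2 (sum=3), consumes 2 rolls
Frame 3 starts at roll index 4: rolls=2,4 (sum=6), consumes 2 rolls
Frame 4 starts at roll index 6: rolls=0,1 (sum=1), consumes 2 rolls
Frame 5 starts at roll index 8: roll=10 (strike), consumes 1 roll
Frame 6 starts at roll index 9: roll=10 (strike), consumes 1 roll
Frame 7 starts at roll index 10: rolls=3,7 (sum=10), consumes 2 rolls
Frame 8 starts at roll index 12: roll=10 (strike), consumes 1 roll
Frame 9 starts at roll index 13: rolls=0,3 (sum=3), consumes 2 rolls
Frame 10 starts at roll index 15: 3 remaining rolls

Answer: 0 2 4 6 8 9 10 12 13 15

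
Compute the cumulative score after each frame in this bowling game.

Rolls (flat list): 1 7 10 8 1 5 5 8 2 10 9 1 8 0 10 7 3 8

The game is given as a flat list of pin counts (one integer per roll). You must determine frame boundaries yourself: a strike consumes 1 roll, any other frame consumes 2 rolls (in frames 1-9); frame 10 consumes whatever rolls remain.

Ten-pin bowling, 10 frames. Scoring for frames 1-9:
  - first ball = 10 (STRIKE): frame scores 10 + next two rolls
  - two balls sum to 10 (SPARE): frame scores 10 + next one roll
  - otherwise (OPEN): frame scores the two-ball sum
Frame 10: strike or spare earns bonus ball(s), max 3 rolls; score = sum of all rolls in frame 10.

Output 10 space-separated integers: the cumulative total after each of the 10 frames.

Answer: 8 27 36 54 74 94 112 120 140 158

Derivation:
Frame 1: OPEN (1+7=8). Cumulative: 8
Frame 2: STRIKE. 10 + next two rolls (8+1) = 19. Cumulative: 27
Frame 3: OPEN (8+1=9). Cumulative: 36
Frame 4: SPARE (5+5=10). 10 + next roll (8) = 18. Cumulative: 54
Frame 5: SPARE (8+2=10). 10 + next roll (10) = 20. Cumulative: 74
Frame 6: STRIKE. 10 + next two rolls (9+1) = 20. Cumulative: 94
Frame 7: SPARE (9+1=10). 10 + next roll (8) = 18. Cumulative: 112
Frame 8: OPEN (8+0=8). Cumulative: 120
Frame 9: STRIKE. 10 + next two rolls (7+3) = 20. Cumulative: 140
Frame 10: SPARE. Sum of all frame-10 rolls (7+3+8) = 18. Cumulative: 158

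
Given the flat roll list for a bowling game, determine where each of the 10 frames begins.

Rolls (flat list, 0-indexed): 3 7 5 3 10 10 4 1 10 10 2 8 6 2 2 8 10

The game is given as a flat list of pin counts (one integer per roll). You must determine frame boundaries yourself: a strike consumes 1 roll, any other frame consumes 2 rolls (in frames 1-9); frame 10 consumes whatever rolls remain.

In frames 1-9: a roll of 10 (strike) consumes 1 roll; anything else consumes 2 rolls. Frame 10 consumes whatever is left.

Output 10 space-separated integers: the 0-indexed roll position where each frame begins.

Answer: 0 2 4 5 6 8 9 10 12 14

Derivation:
Frame 1 starts at roll index 0: rolls=3,7 (sum=10), consumes 2 rolls
Frame 2 starts at roll index 2: rolls=5,3 (sum=8), consumes 2 rolls
Frame 3 starts at roll index 4: roll=10 (strike), consumes 1 roll
Frame 4 starts at roll index 5: roll=10 (strike), consumes 1 roll
Frame 5 starts at roll index 6: rolls=4,1 (sum=5), consumes 2 rolls
Frame 6 starts at roll index 8: roll=10 (strike), consumes 1 roll
Frame 7 starts at roll index 9: roll=10 (strike), consumes 1 roll
Frame 8 starts at roll index 10: rolls=2,8 (sum=10), consumes 2 rolls
Frame 9 starts at roll index 12: rolls=6,2 (sum=8), consumes 2 rolls
Frame 10 starts at roll index 14: 3 remaining rolls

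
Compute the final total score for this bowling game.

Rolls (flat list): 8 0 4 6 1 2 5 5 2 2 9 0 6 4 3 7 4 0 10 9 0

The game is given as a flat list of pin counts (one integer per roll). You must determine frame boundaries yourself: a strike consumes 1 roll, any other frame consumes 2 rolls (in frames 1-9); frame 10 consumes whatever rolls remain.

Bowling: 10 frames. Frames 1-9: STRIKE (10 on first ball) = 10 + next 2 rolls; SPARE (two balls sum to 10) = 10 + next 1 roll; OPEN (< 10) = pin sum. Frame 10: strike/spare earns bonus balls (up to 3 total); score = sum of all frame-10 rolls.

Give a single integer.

Answer: 97

Derivation:
Frame 1: OPEN (8+0=8). Cumulative: 8
Frame 2: SPARE (4+6=10). 10 + next roll (1) = 11. Cumulative: 19
Frame 3: OPEN (1+2=3). Cumulative: 22
Frame 4: SPARE (5+5=10). 10 + next roll (2) = 12. Cumulative: 34
Frame 5: OPEN (2+2=4). Cumulative: 38
Frame 6: OPEN (9+0=9). Cumulative: 47
Frame 7: SPARE (6+4=10). 10 + next roll (3) = 13. Cumulative: 60
Frame 8: SPARE (3+7=10). 10 + next roll (4) = 14. Cumulative: 74
Frame 9: OPEN (4+0=4). Cumulative: 78
Frame 10: STRIKE. Sum of all frame-10 rolls (10+9+0) = 19. Cumulative: 97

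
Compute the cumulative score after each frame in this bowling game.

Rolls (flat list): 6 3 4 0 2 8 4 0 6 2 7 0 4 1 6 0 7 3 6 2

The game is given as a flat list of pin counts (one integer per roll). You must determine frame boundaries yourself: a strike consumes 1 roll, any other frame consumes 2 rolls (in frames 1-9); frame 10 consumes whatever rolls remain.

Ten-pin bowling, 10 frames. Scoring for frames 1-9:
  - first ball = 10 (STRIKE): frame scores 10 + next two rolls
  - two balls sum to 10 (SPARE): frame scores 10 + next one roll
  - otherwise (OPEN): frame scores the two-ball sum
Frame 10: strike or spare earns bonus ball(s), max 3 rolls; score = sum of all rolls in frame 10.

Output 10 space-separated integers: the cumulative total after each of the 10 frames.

Answer: 9 13 27 31 39 46 51 57 73 81

Derivation:
Frame 1: OPEN (6+3=9). Cumulative: 9
Frame 2: OPEN (4+0=4). Cumulative: 13
Frame 3: SPARE (2+8=10). 10 + next roll (4) = 14. Cumulative: 27
Frame 4: OPEN (4+0=4). Cumulative: 31
Frame 5: OPEN (6+2=8). Cumulative: 39
Frame 6: OPEN (7+0=7). Cumulative: 46
Frame 7: OPEN (4+1=5). Cumulative: 51
Frame 8: OPEN (6+0=6). Cumulative: 57
Frame 9: SPARE (7+3=10). 10 + next roll (6) = 16. Cumulative: 73
Frame 10: OPEN. Sum of all frame-10 rolls (6+2) = 8. Cumulative: 81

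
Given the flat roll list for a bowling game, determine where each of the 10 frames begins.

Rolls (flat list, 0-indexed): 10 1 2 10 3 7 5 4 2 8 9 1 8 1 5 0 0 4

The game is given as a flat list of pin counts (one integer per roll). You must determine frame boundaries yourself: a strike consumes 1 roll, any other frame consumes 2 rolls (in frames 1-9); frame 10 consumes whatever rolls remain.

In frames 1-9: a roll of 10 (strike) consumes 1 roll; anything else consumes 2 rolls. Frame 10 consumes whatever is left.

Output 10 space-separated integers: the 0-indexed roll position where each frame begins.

Answer: 0 1 3 4 6 8 10 12 14 16

Derivation:
Frame 1 starts at roll index 0: roll=10 (strike), consumes 1 roll
Frame 2 starts at roll index 1: rolls=1,2 (sum=3), consumes 2 rolls
Frame 3 starts at roll index 3: roll=10 (strike), consumes 1 roll
Frame 4 starts at roll index 4: rolls=3,7 (sum=10), consumes 2 rolls
Frame 5 starts at roll index 6: rolls=5,4 (sum=9), consumes 2 rolls
Frame 6 starts at roll index 8: rolls=2,8 (sum=10), consumes 2 rolls
Frame 7 starts at roll index 10: rolls=9,1 (sum=10), consumes 2 rolls
Frame 8 starts at roll index 12: rolls=8,1 (sum=9), consumes 2 rolls
Frame 9 starts at roll index 14: rolls=5,0 (sum=5), consumes 2 rolls
Frame 10 starts at roll index 16: 2 remaining rolls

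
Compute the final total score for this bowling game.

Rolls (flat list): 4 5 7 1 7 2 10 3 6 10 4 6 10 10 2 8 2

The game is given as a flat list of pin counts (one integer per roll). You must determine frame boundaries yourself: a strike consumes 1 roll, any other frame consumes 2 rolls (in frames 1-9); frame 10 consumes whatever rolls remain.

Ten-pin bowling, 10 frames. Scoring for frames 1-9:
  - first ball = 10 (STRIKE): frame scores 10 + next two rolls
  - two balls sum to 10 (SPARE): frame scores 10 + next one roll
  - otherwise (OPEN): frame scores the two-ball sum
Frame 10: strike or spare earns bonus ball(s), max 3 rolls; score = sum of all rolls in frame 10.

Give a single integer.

Answer: 148

Derivation:
Frame 1: OPEN (4+5=9). Cumulative: 9
Frame 2: OPEN (7+1=8). Cumulative: 17
Frame 3: OPEN (7+2=9). Cumulative: 26
Frame 4: STRIKE. 10 + next two rolls (3+6) = 19. Cumulative: 45
Frame 5: OPEN (3+6=9). Cumulative: 54
Frame 6: STRIKE. 10 + next two rolls (4+6) = 20. Cumulative: 74
Frame 7: SPARE (4+6=10). 10 + next roll (10) = 20. Cumulative: 94
Frame 8: STRIKE. 10 + next two rolls (10+2) = 22. Cumulative: 116
Frame 9: STRIKE. 10 + next two rolls (2+8) = 20. Cumulative: 136
Frame 10: SPARE. Sum of all frame-10 rolls (2+8+2) = 12. Cumulative: 148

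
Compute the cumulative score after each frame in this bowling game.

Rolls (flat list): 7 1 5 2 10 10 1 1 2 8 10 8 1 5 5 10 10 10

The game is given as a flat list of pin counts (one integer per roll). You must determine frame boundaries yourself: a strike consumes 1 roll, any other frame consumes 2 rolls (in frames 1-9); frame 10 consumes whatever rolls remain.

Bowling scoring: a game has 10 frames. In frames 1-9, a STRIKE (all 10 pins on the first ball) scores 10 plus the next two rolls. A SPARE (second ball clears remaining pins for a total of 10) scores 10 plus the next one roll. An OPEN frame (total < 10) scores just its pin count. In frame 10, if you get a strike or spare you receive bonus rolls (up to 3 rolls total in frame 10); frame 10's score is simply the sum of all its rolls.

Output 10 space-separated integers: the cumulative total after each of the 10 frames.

Frame 1: OPEN (7+1=8). Cumulative: 8
Frame 2: OPEN (5+2=7). Cumulative: 15
Frame 3: STRIKE. 10 + next two rolls (10+1) = 21. Cumulative: 36
Frame 4: STRIKE. 10 + next two rolls (1+1) = 12. Cumulative: 48
Frame 5: OPEN (1+1=2). Cumulative: 50
Frame 6: SPARE (2+8=10). 10 + next roll (10) = 20. Cumulative: 70
Frame 7: STRIKE. 10 + next two rolls (8+1) = 19. Cumulative: 89
Frame 8: OPEN (8+1=9). Cumulative: 98
Frame 9: SPARE (5+5=10). 10 + next roll (10) = 20. Cumulative: 118
Frame 10: STRIKE. Sum of all frame-10 rolls (10+10+10) = 30. Cumulative: 148

Answer: 8 15 36 48 50 70 89 98 118 148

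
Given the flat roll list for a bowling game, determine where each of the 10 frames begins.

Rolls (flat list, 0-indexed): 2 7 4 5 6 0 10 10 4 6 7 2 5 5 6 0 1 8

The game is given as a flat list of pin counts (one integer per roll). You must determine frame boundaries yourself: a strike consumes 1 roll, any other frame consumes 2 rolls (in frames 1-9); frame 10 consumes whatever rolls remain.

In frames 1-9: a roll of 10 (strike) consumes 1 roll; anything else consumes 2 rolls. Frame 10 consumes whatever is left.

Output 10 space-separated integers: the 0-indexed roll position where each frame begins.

Answer: 0 2 4 6 7 8 10 12 14 16

Derivation:
Frame 1 starts at roll index 0: rolls=2,7 (sum=9), consumes 2 rolls
Frame 2 starts at roll index 2: rolls=4,5 (sum=9), consumes 2 rolls
Frame 3 starts at roll index 4: rolls=6,0 (sum=6), consumes 2 rolls
Frame 4 starts at roll index 6: roll=10 (strike), consumes 1 roll
Frame 5 starts at roll index 7: roll=10 (strike), consumes 1 roll
Frame 6 starts at roll index 8: rolls=4,6 (sum=10), consumes 2 rolls
Frame 7 starts at roll index 10: rolls=7,2 (sum=9), consumes 2 rolls
Frame 8 starts at roll index 12: rolls=5,5 (sum=10), consumes 2 rolls
Frame 9 starts at roll index 14: rolls=6,0 (sum=6), consumes 2 rolls
Frame 10 starts at roll index 16: 2 remaining rolls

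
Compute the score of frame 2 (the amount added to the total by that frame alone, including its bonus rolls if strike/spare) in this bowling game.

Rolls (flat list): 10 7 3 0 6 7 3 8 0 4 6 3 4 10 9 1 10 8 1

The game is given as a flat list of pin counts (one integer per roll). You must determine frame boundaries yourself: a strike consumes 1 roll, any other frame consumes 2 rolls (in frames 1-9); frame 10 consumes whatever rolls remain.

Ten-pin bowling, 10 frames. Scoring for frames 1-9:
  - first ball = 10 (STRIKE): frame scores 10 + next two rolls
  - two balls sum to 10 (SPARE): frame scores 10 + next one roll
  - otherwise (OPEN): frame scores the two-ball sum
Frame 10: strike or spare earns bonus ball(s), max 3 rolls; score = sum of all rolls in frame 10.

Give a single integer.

Frame 1: STRIKE. 10 + next two rolls (7+3) = 20. Cumulative: 20
Frame 2: SPARE (7+3=10). 10 + next roll (0) = 10. Cumulative: 30
Frame 3: OPEN (0+6=6). Cumulative: 36
Frame 4: SPARE (7+3=10). 10 + next roll (8) = 18. Cumulative: 54

Answer: 10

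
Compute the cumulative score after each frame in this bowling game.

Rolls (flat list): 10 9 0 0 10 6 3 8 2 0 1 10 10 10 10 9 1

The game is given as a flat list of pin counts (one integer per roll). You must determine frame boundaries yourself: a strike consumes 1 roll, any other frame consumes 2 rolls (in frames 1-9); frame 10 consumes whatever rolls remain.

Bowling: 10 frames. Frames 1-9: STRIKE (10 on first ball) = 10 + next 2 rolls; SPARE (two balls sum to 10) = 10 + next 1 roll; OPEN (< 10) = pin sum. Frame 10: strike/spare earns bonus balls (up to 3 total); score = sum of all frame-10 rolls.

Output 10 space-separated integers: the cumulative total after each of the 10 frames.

Answer: 19 28 44 53 63 64 94 124 153 173

Derivation:
Frame 1: STRIKE. 10 + next two rolls (9+0) = 19. Cumulative: 19
Frame 2: OPEN (9+0=9). Cumulative: 28
Frame 3: SPARE (0+10=10). 10 + next roll (6) = 16. Cumulative: 44
Frame 4: OPEN (6+3=9). Cumulative: 53
Frame 5: SPARE (8+2=10). 10 + next roll (0) = 10. Cumulative: 63
Frame 6: OPEN (0+1=1). Cumulative: 64
Frame 7: STRIKE. 10 + next two rolls (10+10) = 30. Cumulative: 94
Frame 8: STRIKE. 10 + next two rolls (10+10) = 30. Cumulative: 124
Frame 9: STRIKE. 10 + next two rolls (10+9) = 29. Cumulative: 153
Frame 10: STRIKE. Sum of all frame-10 rolls (10+9+1) = 20. Cumulative: 173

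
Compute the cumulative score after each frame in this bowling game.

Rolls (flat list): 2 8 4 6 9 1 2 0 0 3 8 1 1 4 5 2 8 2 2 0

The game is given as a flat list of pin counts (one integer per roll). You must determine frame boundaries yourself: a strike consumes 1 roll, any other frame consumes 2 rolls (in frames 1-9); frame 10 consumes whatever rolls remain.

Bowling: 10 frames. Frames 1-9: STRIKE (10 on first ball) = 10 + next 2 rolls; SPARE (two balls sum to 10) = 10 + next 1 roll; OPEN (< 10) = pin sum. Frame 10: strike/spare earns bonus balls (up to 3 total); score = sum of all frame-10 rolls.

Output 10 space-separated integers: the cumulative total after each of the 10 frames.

Frame 1: SPARE (2+8=10). 10 + next roll (4) = 14. Cumulative: 14
Frame 2: SPARE (4+6=10). 10 + next roll (9) = 19. Cumulative: 33
Frame 3: SPARE (9+1=10). 10 + next roll (2) = 12. Cumulative: 45
Frame 4: OPEN (2+0=2). Cumulative: 47
Frame 5: OPEN (0+3=3). Cumulative: 50
Frame 6: OPEN (8+1=9). Cumulative: 59
Frame 7: OPEN (1+4=5). Cumulative: 64
Frame 8: OPEN (5+2=7). Cumulative: 71
Frame 9: SPARE (8+2=10). 10 + next roll (2) = 12. Cumulative: 83
Frame 10: OPEN. Sum of all frame-10 rolls (2+0) = 2. Cumulative: 85

Answer: 14 33 45 47 50 59 64 71 83 85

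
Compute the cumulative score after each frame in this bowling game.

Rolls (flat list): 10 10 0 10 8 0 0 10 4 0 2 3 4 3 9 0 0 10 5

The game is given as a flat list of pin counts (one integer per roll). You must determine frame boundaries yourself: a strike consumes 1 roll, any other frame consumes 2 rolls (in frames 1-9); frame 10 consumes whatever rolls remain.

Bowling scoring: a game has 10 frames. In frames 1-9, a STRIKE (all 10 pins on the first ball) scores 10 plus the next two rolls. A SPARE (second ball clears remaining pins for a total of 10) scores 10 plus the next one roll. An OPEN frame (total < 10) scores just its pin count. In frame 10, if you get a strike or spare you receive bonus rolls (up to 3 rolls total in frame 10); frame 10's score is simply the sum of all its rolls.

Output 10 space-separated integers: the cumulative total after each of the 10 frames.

Answer: 20 40 58 66 80 84 89 96 105 120

Derivation:
Frame 1: STRIKE. 10 + next two rolls (10+0) = 20. Cumulative: 20
Frame 2: STRIKE. 10 + next two rolls (0+10) = 20. Cumulative: 40
Frame 3: SPARE (0+10=10). 10 + next roll (8) = 18. Cumulative: 58
Frame 4: OPEN (8+0=8). Cumulative: 66
Frame 5: SPARE (0+10=10). 10 + next roll (4) = 14. Cumulative: 80
Frame 6: OPEN (4+0=4). Cumulative: 84
Frame 7: OPEN (2+3=5). Cumulative: 89
Frame 8: OPEN (4+3=7). Cumulative: 96
Frame 9: OPEN (9+0=9). Cumulative: 105
Frame 10: SPARE. Sum of all frame-10 rolls (0+10+5) = 15. Cumulative: 120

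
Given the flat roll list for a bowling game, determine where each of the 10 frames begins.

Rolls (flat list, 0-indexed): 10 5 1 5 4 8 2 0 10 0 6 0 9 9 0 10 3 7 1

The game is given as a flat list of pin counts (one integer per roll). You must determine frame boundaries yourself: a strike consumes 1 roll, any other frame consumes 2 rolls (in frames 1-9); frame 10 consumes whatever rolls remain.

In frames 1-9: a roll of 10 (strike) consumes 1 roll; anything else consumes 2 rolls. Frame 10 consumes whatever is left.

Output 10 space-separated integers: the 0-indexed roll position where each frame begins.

Answer: 0 1 3 5 7 9 11 13 15 16

Derivation:
Frame 1 starts at roll index 0: roll=10 (strike), consumes 1 roll
Frame 2 starts at roll index 1: rolls=5,1 (sum=6), consumes 2 rolls
Frame 3 starts at roll index 3: rolls=5,4 (sum=9), consumes 2 rolls
Frame 4 starts at roll index 5: rolls=8,2 (sum=10), consumes 2 rolls
Frame 5 starts at roll index 7: rolls=0,10 (sum=10), consumes 2 rolls
Frame 6 starts at roll index 9: rolls=0,6 (sum=6), consumes 2 rolls
Frame 7 starts at roll index 11: rolls=0,9 (sum=9), consumes 2 rolls
Frame 8 starts at roll index 13: rolls=9,0 (sum=9), consumes 2 rolls
Frame 9 starts at roll index 15: roll=10 (strike), consumes 1 roll
Frame 10 starts at roll index 16: 3 remaining rolls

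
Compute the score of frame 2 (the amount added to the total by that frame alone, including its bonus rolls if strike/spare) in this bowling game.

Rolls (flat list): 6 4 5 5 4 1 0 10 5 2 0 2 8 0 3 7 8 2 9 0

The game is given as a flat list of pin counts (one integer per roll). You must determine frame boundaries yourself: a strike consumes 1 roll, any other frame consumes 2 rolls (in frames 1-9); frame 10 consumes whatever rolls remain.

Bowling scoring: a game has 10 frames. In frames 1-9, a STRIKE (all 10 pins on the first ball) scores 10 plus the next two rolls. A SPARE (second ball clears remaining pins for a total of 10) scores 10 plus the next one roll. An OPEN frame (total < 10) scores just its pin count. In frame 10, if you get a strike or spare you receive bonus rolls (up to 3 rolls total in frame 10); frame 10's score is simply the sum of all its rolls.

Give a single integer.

Answer: 14

Derivation:
Frame 1: SPARE (6+4=10). 10 + next roll (5) = 15. Cumulative: 15
Frame 2: SPARE (5+5=10). 10 + next roll (4) = 14. Cumulative: 29
Frame 3: OPEN (4+1=5). Cumulative: 34
Frame 4: SPARE (0+10=10). 10 + next roll (5) = 15. Cumulative: 49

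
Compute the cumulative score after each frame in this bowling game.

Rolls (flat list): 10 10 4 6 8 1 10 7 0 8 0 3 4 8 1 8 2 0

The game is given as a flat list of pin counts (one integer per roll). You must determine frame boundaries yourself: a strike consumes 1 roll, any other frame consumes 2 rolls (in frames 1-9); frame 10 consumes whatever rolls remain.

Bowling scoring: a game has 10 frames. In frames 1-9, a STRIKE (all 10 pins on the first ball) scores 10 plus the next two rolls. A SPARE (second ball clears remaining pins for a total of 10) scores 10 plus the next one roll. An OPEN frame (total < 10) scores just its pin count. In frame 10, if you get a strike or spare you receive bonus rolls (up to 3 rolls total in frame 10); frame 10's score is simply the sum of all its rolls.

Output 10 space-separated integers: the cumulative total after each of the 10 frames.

Answer: 24 44 62 71 88 95 103 110 119 129

Derivation:
Frame 1: STRIKE. 10 + next two rolls (10+4) = 24. Cumulative: 24
Frame 2: STRIKE. 10 + next two rolls (4+6) = 20. Cumulative: 44
Frame 3: SPARE (4+6=10). 10 + next roll (8) = 18. Cumulative: 62
Frame 4: OPEN (8+1=9). Cumulative: 71
Frame 5: STRIKE. 10 + next two rolls (7+0) = 17. Cumulative: 88
Frame 6: OPEN (7+0=7). Cumulative: 95
Frame 7: OPEN (8+0=8). Cumulative: 103
Frame 8: OPEN (3+4=7). Cumulative: 110
Frame 9: OPEN (8+1=9). Cumulative: 119
Frame 10: SPARE. Sum of all frame-10 rolls (8+2+0) = 10. Cumulative: 129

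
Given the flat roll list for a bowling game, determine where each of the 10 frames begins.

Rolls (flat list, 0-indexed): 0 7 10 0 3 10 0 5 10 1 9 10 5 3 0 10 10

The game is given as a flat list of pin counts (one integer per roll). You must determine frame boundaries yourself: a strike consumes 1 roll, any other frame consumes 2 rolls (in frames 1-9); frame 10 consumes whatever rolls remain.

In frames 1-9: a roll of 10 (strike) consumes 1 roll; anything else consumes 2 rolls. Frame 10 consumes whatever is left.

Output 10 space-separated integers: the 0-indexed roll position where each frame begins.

Frame 1 starts at roll index 0: rolls=0,7 (sum=7), consumes 2 rolls
Frame 2 starts at roll index 2: roll=10 (strike), consumes 1 roll
Frame 3 starts at roll index 3: rolls=0,3 (sum=3), consumes 2 rolls
Frame 4 starts at roll index 5: roll=10 (strike), consumes 1 roll
Frame 5 starts at roll index 6: rolls=0,5 (sum=5), consumes 2 rolls
Frame 6 starts at roll index 8: roll=10 (strike), consumes 1 roll
Frame 7 starts at roll index 9: rolls=1,9 (sum=10), consumes 2 rolls
Frame 8 starts at roll index 11: roll=10 (strike), consumes 1 roll
Frame 9 starts at roll index 12: rolls=5,3 (sum=8), consumes 2 rolls
Frame 10 starts at roll index 14: 3 remaining rolls

Answer: 0 2 3 5 6 8 9 11 12 14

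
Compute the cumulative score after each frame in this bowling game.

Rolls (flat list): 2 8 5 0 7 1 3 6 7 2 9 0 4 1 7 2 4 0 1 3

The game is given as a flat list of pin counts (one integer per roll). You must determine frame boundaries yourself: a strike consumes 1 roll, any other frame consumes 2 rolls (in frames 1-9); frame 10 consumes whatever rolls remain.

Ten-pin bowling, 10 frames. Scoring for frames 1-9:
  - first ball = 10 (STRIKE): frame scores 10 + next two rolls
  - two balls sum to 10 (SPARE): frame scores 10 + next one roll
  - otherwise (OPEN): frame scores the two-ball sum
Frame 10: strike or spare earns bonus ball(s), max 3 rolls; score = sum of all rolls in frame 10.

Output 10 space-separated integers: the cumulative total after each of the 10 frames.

Answer: 15 20 28 37 46 55 60 69 73 77

Derivation:
Frame 1: SPARE (2+8=10). 10 + next roll (5) = 15. Cumulative: 15
Frame 2: OPEN (5+0=5). Cumulative: 20
Frame 3: OPEN (7+1=8). Cumulative: 28
Frame 4: OPEN (3+6=9). Cumulative: 37
Frame 5: OPEN (7+2=9). Cumulative: 46
Frame 6: OPEN (9+0=9). Cumulative: 55
Frame 7: OPEN (4+1=5). Cumulative: 60
Frame 8: OPEN (7+2=9). Cumulative: 69
Frame 9: OPEN (4+0=4). Cumulative: 73
Frame 10: OPEN. Sum of all frame-10 rolls (1+3) = 4. Cumulative: 77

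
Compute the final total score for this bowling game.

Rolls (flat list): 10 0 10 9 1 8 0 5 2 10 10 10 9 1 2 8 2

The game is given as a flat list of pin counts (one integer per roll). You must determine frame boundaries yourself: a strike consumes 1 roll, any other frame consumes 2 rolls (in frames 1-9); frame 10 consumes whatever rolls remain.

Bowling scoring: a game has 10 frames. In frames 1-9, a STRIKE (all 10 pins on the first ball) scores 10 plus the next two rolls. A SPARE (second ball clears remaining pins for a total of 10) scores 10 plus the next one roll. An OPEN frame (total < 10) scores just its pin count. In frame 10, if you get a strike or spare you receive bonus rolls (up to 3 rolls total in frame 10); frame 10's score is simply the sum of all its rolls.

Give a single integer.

Frame 1: STRIKE. 10 + next two rolls (0+10) = 20. Cumulative: 20
Frame 2: SPARE (0+10=10). 10 + next roll (9) = 19. Cumulative: 39
Frame 3: SPARE (9+1=10). 10 + next roll (8) = 18. Cumulative: 57
Frame 4: OPEN (8+0=8). Cumulative: 65
Frame 5: OPEN (5+2=7). Cumulative: 72
Frame 6: STRIKE. 10 + next two rolls (10+10) = 30. Cumulative: 102
Frame 7: STRIKE. 10 + next two rolls (10+9) = 29. Cumulative: 131
Frame 8: STRIKE. 10 + next two rolls (9+1) = 20. Cumulative: 151
Frame 9: SPARE (9+1=10). 10 + next roll (2) = 12. Cumulative: 163
Frame 10: SPARE. Sum of all frame-10 rolls (2+8+2) = 12. Cumulative: 175

Answer: 175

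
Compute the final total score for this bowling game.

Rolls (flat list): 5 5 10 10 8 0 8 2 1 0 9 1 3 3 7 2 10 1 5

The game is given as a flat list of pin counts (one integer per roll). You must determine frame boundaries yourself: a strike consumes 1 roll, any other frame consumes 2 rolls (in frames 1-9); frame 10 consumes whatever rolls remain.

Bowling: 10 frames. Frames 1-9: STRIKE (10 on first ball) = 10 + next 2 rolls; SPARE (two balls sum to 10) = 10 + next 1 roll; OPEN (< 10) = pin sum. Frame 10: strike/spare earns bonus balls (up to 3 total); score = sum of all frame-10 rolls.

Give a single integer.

Frame 1: SPARE (5+5=10). 10 + next roll (10) = 20. Cumulative: 20
Frame 2: STRIKE. 10 + next two rolls (10+8) = 28. Cumulative: 48
Frame 3: STRIKE. 10 + next two rolls (8+0) = 18. Cumulative: 66
Frame 4: OPEN (8+0=8). Cumulative: 74
Frame 5: SPARE (8+2=10). 10 + next roll (1) = 11. Cumulative: 85
Frame 6: OPEN (1+0=1). Cumulative: 86
Frame 7: SPARE (9+1=10). 10 + next roll (3) = 13. Cumulative: 99
Frame 8: OPEN (3+3=6). Cumulative: 105
Frame 9: OPEN (7+2=9). Cumulative: 114
Frame 10: STRIKE. Sum of all frame-10 rolls (10+1+5) = 16. Cumulative: 130

Answer: 130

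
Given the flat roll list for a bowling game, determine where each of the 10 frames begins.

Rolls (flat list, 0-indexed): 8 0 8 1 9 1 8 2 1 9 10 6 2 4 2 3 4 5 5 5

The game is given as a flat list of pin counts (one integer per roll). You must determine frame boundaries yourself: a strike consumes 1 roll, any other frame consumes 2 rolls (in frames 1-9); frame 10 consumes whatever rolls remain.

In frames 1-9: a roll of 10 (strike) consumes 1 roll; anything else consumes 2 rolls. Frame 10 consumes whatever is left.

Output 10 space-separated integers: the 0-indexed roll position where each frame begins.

Answer: 0 2 4 6 8 10 11 13 15 17

Derivation:
Frame 1 starts at roll index 0: rolls=8,0 (sum=8), consumes 2 rolls
Frame 2 starts at roll index 2: rolls=8,1 (sum=9), consumes 2 rolls
Frame 3 starts at roll index 4: rolls=9,1 (sum=10), consumes 2 rolls
Frame 4 starts at roll index 6: rolls=8,2 (sum=10), consumes 2 rolls
Frame 5 starts at roll index 8: rolls=1,9 (sum=10), consumes 2 rolls
Frame 6 starts at roll index 10: roll=10 (strike), consumes 1 roll
Frame 7 starts at roll index 11: rolls=6,2 (sum=8), consumes 2 rolls
Frame 8 starts at roll index 13: rolls=4,2 (sum=6), consumes 2 rolls
Frame 9 starts at roll index 15: rolls=3,4 (sum=7), consumes 2 rolls
Frame 10 starts at roll index 17: 3 remaining rolls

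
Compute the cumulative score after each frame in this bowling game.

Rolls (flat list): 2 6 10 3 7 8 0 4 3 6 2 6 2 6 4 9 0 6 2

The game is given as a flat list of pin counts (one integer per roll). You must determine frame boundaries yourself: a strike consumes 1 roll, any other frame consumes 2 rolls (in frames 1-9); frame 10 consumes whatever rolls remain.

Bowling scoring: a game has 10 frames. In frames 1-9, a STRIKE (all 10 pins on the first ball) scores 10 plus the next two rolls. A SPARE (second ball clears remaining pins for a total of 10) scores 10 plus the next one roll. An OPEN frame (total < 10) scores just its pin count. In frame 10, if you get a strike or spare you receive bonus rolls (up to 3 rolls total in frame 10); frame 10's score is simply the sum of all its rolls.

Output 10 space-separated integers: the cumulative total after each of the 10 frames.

Frame 1: OPEN (2+6=8). Cumulative: 8
Frame 2: STRIKE. 10 + next two rolls (3+7) = 20. Cumulative: 28
Frame 3: SPARE (3+7=10). 10 + next roll (8) = 18. Cumulative: 46
Frame 4: OPEN (8+0=8). Cumulative: 54
Frame 5: OPEN (4+3=7). Cumulative: 61
Frame 6: OPEN (6+2=8). Cumulative: 69
Frame 7: OPEN (6+2=8). Cumulative: 77
Frame 8: SPARE (6+4=10). 10 + next roll (9) = 19. Cumulative: 96
Frame 9: OPEN (9+0=9). Cumulative: 105
Frame 10: OPEN. Sum of all frame-10 rolls (6+2) = 8. Cumulative: 113

Answer: 8 28 46 54 61 69 77 96 105 113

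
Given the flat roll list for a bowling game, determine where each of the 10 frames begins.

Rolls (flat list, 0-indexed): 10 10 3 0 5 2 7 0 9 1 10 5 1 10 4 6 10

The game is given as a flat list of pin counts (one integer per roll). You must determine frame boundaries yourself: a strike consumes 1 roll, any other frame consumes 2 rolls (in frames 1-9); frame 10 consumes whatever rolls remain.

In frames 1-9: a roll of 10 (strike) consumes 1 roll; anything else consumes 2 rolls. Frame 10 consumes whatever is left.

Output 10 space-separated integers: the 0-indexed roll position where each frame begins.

Frame 1 starts at roll index 0: roll=10 (strike), consumes 1 roll
Frame 2 starts at roll index 1: roll=10 (strike), consumes 1 roll
Frame 3 starts at roll index 2: rolls=3,0 (sum=3), consumes 2 rolls
Frame 4 starts at roll index 4: rolls=5,2 (sum=7), consumes 2 rolls
Frame 5 starts at roll index 6: rolls=7,0 (sum=7), consumes 2 rolls
Frame 6 starts at roll index 8: rolls=9,1 (sum=10), consumes 2 rolls
Frame 7 starts at roll index 10: roll=10 (strike), consumes 1 roll
Frame 8 starts at roll index 11: rolls=5,1 (sum=6), consumes 2 rolls
Frame 9 starts at roll index 13: roll=10 (strike), consumes 1 roll
Frame 10 starts at roll index 14: 3 remaining rolls

Answer: 0 1 2 4 6 8 10 11 13 14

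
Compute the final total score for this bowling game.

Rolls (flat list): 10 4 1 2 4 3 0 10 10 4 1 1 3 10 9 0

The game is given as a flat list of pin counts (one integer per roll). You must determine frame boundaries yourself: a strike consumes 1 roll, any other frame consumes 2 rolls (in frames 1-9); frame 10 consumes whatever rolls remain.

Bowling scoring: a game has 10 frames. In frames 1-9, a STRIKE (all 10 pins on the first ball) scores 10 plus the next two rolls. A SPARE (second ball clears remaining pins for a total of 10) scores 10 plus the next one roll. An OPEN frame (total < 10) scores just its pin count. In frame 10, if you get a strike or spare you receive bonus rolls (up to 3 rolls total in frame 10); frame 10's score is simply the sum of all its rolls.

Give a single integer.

Answer: 105

Derivation:
Frame 1: STRIKE. 10 + next two rolls (4+1) = 15. Cumulative: 15
Frame 2: OPEN (4+1=5). Cumulative: 20
Frame 3: OPEN (2+4=6). Cumulative: 26
Frame 4: OPEN (3+0=3). Cumulative: 29
Frame 5: STRIKE. 10 + next two rolls (10+4) = 24. Cumulative: 53
Frame 6: STRIKE. 10 + next two rolls (4+1) = 15. Cumulative: 68
Frame 7: OPEN (4+1=5). Cumulative: 73
Frame 8: OPEN (1+3=4). Cumulative: 77
Frame 9: STRIKE. 10 + next two rolls (9+0) = 19. Cumulative: 96
Frame 10: OPEN. Sum of all frame-10 rolls (9+0) = 9. Cumulative: 105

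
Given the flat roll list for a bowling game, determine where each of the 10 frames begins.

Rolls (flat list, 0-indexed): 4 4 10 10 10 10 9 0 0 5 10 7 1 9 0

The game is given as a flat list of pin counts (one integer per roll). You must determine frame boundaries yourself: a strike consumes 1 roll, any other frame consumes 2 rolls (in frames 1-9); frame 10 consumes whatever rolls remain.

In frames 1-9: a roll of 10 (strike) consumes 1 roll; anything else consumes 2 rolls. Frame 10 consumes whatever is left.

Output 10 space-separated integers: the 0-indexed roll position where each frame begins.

Answer: 0 2 3 4 5 6 8 10 11 13

Derivation:
Frame 1 starts at roll index 0: rolls=4,4 (sum=8), consumes 2 rolls
Frame 2 starts at roll index 2: roll=10 (strike), consumes 1 roll
Frame 3 starts at roll index 3: roll=10 (strike), consumes 1 roll
Frame 4 starts at roll index 4: roll=10 (strike), consumes 1 roll
Frame 5 starts at roll index 5: roll=10 (strike), consumes 1 roll
Frame 6 starts at roll index 6: rolls=9,0 (sum=9), consumes 2 rolls
Frame 7 starts at roll index 8: rolls=0,5 (sum=5), consumes 2 rolls
Frame 8 starts at roll index 10: roll=10 (strike), consumes 1 roll
Frame 9 starts at roll index 11: rolls=7,1 (sum=8), consumes 2 rolls
Frame 10 starts at roll index 13: 2 remaining rolls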